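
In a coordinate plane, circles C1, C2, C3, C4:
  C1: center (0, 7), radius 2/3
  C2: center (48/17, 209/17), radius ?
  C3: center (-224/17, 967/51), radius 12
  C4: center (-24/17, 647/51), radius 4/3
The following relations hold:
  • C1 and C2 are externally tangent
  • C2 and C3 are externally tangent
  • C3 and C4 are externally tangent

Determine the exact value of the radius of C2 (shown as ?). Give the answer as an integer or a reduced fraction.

1. [ext C1·C2]  r_C2² + (4/3)r_C2 − 320/9 = 0  ⇒  r_C2 = 16/3 (r>0 drops 1)
2. [ext C2·C3]  r_C2² + 24r_C2 − 1408/9 = 0  ⇒  r_C2 = 16/3 (r>0 drops 1)

16/3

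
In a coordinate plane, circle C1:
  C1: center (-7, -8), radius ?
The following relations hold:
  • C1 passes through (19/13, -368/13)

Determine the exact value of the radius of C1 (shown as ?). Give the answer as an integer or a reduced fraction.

1. [C1∋P]  r_C1² − 484 = 0  ⇒  r_C1 = 22 (r>0 drops 1)

22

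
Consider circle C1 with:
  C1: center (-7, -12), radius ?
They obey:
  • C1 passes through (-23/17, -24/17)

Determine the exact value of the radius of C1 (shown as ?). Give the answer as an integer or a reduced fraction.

12

1. [C1∋P]  r_C1² − 144 = 0  ⇒  r_C1 = 12 (r>0 drops 1)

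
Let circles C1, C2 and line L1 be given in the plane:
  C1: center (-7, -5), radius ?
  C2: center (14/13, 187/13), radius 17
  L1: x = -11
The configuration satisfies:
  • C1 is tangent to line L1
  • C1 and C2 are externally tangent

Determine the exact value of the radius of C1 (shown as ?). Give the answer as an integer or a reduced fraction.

1. [C1‖L1]  r_C1² − 16 = 0  ⇒  r_C1 = 4 (r>0 drops 1)
2. [ext C1·C2]  r_C1² + 34r_C1 − 152 = 0  ⇒  r_C1 = 4 (r>0 drops 1)

4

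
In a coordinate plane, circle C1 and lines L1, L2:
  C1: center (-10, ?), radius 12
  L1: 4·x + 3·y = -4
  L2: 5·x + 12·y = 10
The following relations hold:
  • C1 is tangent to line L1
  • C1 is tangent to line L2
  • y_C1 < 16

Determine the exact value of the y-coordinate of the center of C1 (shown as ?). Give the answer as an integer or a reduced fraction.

1. [C1‖L1]  y_C1² − 24y_C1 − 256 = 0  ⇒  y_C1 = -8 or 32
2. [C1‖L2]  y_C1² − 10y_C1 − 144 = 0  ⇒  y_C1 = -8 or 18

-8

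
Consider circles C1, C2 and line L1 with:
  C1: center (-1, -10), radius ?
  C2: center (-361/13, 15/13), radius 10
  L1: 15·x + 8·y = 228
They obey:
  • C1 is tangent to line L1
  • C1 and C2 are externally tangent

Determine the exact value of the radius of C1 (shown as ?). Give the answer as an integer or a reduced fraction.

19

1. [C1‖L1]  r_C1² − 361 = 0  ⇒  r_C1 = 19 (r>0 drops 1)
2. [ext C1·C2]  r_C1² + 20r_C1 − 741 = 0  ⇒  r_C1 = 19 (r>0 drops 1)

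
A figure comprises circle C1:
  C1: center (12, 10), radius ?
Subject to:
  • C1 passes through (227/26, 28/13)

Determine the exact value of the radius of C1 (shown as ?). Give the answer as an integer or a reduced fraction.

17/2

1. [C1∋P]  r_C1² − 289/4 = 0  ⇒  r_C1 = 17/2 (r>0 drops 1)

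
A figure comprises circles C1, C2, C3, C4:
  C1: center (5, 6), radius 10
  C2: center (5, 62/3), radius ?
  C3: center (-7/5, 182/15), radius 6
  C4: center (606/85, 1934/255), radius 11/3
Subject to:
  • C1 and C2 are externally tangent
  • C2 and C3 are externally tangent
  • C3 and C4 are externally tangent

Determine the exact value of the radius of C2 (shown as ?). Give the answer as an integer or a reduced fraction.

1. [ext C1·C2]  r_C2² + 20r_C2 − 1036/9 = 0  ⇒  r_C2 = 14/3 (r>0 drops 1)
2. [ext C2·C3]  r_C2² + 12r_C2 − 700/9 = 0  ⇒  r_C2 = 14/3 (r>0 drops 1)

14/3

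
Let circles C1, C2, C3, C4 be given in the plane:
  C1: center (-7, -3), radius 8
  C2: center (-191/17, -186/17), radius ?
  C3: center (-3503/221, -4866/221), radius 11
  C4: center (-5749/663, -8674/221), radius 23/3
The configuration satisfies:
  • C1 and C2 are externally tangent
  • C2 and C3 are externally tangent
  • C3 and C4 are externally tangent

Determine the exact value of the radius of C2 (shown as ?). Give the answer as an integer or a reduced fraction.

1. [ext C1·C2]  r_C2² + 16r_C2 − 17 = 0  ⇒  r_C2 = 1 (r>0 drops 1)
2. [ext C2·C3]  r_C2² + 22r_C2 − 23 = 0  ⇒  r_C2 = 1 (r>0 drops 1)

1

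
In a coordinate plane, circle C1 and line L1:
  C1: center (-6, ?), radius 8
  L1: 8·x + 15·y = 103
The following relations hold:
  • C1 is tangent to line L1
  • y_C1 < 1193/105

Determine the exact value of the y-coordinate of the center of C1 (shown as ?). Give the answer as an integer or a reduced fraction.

1

1. [C1‖L1]  y_C1² − (302/15)y_C1 + 287/15 = 0  ⇒  y_C1 = 1 or 287/15
2. given y_C1 < 1193/105: keep 1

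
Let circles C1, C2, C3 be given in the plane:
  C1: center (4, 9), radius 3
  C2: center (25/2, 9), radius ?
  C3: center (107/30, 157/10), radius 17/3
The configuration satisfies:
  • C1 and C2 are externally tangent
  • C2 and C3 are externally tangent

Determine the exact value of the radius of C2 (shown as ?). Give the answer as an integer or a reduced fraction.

1. [ext C1·C2]  r_C2² + 6r_C2 − 253/4 = 0  ⇒  r_C2 = 11/2 (r>0 drops 1)
2. [ext C2·C3]  r_C2² + (34/3)r_C2 − 1111/12 = 0  ⇒  r_C2 = 11/2 (r>0 drops 1)

11/2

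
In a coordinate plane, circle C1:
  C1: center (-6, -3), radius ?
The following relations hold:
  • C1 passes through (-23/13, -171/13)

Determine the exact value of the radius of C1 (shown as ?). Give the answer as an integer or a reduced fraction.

1. [C1∋P]  r_C1² − 121 = 0  ⇒  r_C1 = 11 (r>0 drops 1)

11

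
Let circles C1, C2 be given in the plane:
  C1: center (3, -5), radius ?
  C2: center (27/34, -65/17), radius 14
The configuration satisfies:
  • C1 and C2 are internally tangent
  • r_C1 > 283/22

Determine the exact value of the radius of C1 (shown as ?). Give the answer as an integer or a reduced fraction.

1. [int C1,C2]  r_C1² − 28r_C1 + 759/4 = 0  ⇒  r_C1 = 23/2 or 33/2
2. given r_C1 > 283/22: keep 33/2

33/2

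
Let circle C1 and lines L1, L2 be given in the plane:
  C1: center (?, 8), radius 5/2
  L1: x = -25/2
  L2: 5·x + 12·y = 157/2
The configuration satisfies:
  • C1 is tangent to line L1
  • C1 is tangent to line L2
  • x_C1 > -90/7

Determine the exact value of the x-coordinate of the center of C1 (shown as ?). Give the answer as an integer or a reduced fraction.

1. [C1‖L1]  x_C1² + 25x_C1 + 150 = 0  ⇒  x_C1 = -15 or -10
2. [C1‖L2]  x_C1² + 7x_C1 − 30 = 0  ⇒  x_C1 = -10 or 3

-10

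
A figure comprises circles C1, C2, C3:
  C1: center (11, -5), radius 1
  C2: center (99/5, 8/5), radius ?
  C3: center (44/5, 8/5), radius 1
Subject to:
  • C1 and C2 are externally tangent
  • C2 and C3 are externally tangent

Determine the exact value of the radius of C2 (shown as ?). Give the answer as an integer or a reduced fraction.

1. [ext C1·C2]  r_C2² + 2r_C2 − 120 = 0  ⇒  r_C2 = 10 (r>0 drops 1)
2. [ext C2·C3]  r_C2² + 2r_C2 − 120 = 0  ⇒  r_C2 = 10 (r>0 drops 1)

10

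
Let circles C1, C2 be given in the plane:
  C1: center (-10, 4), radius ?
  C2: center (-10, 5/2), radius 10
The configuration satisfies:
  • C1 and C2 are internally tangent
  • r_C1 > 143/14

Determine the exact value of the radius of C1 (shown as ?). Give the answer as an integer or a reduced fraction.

23/2

1. [int C1,C2]  r_C1² − 20r_C1 + 391/4 = 0  ⇒  r_C1 = 17/2 or 23/2
2. given r_C1 > 143/14: keep 23/2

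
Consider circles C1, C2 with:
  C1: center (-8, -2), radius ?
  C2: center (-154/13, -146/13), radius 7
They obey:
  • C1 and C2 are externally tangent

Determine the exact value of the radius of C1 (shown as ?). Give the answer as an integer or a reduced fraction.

3

1. [ext C1·C2]  r_C1² + 14r_C1 − 51 = 0  ⇒  r_C1 = 3 (r>0 drops 1)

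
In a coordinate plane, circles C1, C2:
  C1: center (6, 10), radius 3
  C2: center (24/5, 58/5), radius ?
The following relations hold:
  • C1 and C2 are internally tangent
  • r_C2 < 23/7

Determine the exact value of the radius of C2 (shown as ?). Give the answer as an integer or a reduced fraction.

1. [int C1,C2]  r_C2² − 6r_C2 + 5 = 0  ⇒  r_C2 = 1 or 5
2. given r_C2 < 23/7: keep 1

1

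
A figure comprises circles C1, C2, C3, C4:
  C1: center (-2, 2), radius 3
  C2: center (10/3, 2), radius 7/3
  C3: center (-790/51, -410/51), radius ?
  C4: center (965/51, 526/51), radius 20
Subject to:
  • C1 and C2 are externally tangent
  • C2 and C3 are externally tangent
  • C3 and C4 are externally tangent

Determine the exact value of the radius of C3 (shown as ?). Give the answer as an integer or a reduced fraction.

19

1. [ext C2·C3]  r_C3² + (14/3)r_C3 − 1349/3 = 0  ⇒  r_C3 = 19 (r>0 drops 1)
2. [ext C3·C4]  r_C3² + 40r_C3 − 1121 = 0  ⇒  r_C3 = 19 (r>0 drops 1)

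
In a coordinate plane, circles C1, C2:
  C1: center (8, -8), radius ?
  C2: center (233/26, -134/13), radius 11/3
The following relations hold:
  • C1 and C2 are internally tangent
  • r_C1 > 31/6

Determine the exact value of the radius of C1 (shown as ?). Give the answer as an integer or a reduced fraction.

1. [int C1,C2]  r_C1² − (22/3)r_C1 + 259/36 = 0  ⇒  r_C1 = 7/6 or 37/6
2. given r_C1 > 31/6: keep 37/6

37/6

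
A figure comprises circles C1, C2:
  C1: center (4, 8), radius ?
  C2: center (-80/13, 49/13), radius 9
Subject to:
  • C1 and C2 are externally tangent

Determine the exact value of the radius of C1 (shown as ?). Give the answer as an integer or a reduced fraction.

1. [ext C1·C2]  r_C1² + 18r_C1 − 40 = 0  ⇒  r_C1 = 2 (r>0 drops 1)

2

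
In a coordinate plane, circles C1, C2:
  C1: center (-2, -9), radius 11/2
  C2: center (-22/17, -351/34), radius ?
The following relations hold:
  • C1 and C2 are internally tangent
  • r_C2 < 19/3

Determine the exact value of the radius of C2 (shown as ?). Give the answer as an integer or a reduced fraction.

1. [int C1,C2]  r_C2² − 11r_C2 + 28 = 0  ⇒  r_C2 = 4 or 7
2. given r_C2 < 19/3: keep 4

4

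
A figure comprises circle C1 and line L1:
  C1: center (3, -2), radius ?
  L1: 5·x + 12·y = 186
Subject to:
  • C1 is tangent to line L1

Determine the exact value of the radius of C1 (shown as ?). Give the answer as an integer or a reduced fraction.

15

1. [C1‖L1]  r_C1² − 225 = 0  ⇒  r_C1 = 15 (r>0 drops 1)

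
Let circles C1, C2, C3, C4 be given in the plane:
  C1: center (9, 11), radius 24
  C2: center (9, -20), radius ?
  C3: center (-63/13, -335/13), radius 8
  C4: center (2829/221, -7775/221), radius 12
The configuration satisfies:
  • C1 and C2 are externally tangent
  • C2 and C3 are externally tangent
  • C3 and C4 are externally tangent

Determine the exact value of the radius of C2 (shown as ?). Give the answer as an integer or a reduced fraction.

7

1. [ext C1·C2]  r_C2² + 48r_C2 − 385 = 0  ⇒  r_C2 = 7 (r>0 drops 1)
2. [ext C2·C3]  r_C2² + 16r_C2 − 161 = 0  ⇒  r_C2 = 7 (r>0 drops 1)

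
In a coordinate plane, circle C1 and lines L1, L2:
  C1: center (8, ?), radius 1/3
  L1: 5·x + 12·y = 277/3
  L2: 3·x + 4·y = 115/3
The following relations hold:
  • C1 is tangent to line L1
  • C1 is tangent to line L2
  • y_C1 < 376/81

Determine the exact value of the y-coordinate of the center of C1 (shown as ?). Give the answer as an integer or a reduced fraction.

4

1. [C1‖L1]  y_C1² − (157/18)y_C1 + 170/9 = 0  ⇒  y_C1 = 4 or 85/18
2. [C1‖L2]  y_C1² − (43/6)y_C1 + 38/3 = 0  ⇒  y_C1 = 19/6 or 4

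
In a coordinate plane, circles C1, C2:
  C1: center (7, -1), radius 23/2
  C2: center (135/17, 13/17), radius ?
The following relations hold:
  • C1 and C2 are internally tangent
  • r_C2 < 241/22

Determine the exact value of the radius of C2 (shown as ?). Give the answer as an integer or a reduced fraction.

19/2

1. [int C1,C2]  r_C2² − 23r_C2 + 513/4 = 0  ⇒  r_C2 = 19/2 or 27/2
2. given r_C2 < 241/22: keep 19/2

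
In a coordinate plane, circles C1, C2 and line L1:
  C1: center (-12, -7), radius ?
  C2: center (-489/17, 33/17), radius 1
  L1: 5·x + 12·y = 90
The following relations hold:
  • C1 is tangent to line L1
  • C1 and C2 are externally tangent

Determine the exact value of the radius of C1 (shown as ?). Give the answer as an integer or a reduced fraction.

18

1. [C1‖L1]  r_C1² − 324 = 0  ⇒  r_C1 = 18 (r>0 drops 1)
2. [ext C1·C2]  r_C1² + 2r_C1 − 360 = 0  ⇒  r_C1 = 18 (r>0 drops 1)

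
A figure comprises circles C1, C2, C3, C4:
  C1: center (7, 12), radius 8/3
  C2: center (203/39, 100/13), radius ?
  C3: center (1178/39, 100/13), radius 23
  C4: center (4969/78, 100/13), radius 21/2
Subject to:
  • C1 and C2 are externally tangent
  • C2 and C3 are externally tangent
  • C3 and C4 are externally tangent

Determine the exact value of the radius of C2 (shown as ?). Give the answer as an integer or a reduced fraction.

1. [ext C1·C2]  r_C2² + (16/3)r_C2 − 44/3 = 0  ⇒  r_C2 = 2 (r>0 drops 1)
2. [ext C2·C3]  r_C2² + 46r_C2 − 96 = 0  ⇒  r_C2 = 2 (r>0 drops 1)

2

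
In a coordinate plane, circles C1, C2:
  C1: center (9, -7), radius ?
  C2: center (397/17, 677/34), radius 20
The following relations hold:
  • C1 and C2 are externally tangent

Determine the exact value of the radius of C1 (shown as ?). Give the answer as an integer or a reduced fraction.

21/2

1. [ext C1·C2]  r_C1² + 40r_C1 − 2121/4 = 0  ⇒  r_C1 = 21/2 (r>0 drops 1)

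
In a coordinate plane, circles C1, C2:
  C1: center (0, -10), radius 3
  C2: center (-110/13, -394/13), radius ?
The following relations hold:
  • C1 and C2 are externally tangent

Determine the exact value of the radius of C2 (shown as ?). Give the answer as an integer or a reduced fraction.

19

1. [ext C1·C2]  r_C2² + 6r_C2 − 475 = 0  ⇒  r_C2 = 19 (r>0 drops 1)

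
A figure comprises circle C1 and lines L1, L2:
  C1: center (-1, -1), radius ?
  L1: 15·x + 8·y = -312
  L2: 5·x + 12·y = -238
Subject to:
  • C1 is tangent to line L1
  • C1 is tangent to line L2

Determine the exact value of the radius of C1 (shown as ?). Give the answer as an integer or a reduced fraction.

17

1. [C1‖L1]  r_C1² − 289 = 0  ⇒  r_C1 = 17 (r>0 drops 1)
2. [C1‖L2]  r_C1² − 289 = 0  ⇒  r_C1 = 17 (r>0 drops 1)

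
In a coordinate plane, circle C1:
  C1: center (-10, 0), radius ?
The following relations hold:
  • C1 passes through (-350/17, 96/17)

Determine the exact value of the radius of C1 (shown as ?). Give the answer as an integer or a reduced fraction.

1. [C1∋P]  r_C1² − 144 = 0  ⇒  r_C1 = 12 (r>0 drops 1)

12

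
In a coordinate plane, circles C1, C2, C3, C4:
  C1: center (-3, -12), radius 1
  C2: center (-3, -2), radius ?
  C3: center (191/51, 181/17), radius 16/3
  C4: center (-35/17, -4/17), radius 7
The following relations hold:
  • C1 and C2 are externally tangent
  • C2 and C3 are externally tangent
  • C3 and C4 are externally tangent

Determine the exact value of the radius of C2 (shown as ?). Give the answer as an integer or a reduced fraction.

1. [ext C1·C2]  r_C2² + 2r_C2 − 99 = 0  ⇒  r_C2 = 9 (r>0 drops 1)
2. [ext C2·C3]  r_C2² + (32/3)r_C2 − 177 = 0  ⇒  r_C2 = 9 (r>0 drops 1)

9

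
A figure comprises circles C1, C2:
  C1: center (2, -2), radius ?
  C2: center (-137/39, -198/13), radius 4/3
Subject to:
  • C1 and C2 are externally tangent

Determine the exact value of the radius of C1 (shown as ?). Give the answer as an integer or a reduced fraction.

13

1. [ext C1·C2]  r_C1² + (8/3)r_C1 − 611/3 = 0  ⇒  r_C1 = 13 (r>0 drops 1)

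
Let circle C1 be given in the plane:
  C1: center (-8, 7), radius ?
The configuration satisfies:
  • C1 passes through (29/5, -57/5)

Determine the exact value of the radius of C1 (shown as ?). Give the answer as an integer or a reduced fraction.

23

1. [C1∋P]  r_C1² − 529 = 0  ⇒  r_C1 = 23 (r>0 drops 1)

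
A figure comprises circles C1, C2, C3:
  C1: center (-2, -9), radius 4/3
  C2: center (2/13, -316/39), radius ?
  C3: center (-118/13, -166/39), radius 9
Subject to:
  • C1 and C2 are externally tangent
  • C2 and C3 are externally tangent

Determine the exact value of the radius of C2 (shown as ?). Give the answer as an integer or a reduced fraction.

1

1. [ext C1·C2]  r_C2² + (8/3)r_C2 − 11/3 = 0  ⇒  r_C2 = 1 (r>0 drops 1)
2. [ext C2·C3]  r_C2² + 18r_C2 − 19 = 0  ⇒  r_C2 = 1 (r>0 drops 1)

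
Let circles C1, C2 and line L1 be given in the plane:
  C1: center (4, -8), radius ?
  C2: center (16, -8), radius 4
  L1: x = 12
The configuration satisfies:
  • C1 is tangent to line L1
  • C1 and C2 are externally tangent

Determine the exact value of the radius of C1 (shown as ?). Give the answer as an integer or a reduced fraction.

8

1. [C1‖L1]  r_C1² − 64 = 0  ⇒  r_C1 = 8 (r>0 drops 1)
2. [ext C1·C2]  r_C1² + 8r_C1 − 128 = 0  ⇒  r_C1 = 8 (r>0 drops 1)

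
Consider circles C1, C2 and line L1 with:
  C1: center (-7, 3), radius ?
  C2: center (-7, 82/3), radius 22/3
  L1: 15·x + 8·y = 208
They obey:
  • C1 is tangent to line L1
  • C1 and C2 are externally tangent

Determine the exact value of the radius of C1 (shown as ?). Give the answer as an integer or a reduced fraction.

1. [C1‖L1]  r_C1² − 289 = 0  ⇒  r_C1 = 17 (r>0 drops 1)
2. [ext C1·C2]  r_C1² + (44/3)r_C1 − 1615/3 = 0  ⇒  r_C1 = 17 (r>0 drops 1)

17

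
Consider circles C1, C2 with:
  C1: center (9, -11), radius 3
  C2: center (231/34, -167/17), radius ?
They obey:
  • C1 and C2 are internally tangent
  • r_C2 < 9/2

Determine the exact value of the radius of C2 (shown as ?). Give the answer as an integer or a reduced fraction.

1/2

1. [int C1,C2]  r_C2² − 6r_C2 + 11/4 = 0  ⇒  r_C2 = 1/2 or 11/2
2. given r_C2 < 9/2: keep 1/2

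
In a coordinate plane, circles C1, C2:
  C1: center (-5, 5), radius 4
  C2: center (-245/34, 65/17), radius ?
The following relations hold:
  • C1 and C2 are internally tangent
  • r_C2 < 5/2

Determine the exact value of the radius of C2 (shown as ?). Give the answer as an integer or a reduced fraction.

1. [int C1,C2]  r_C2² − 8r_C2 + 39/4 = 0  ⇒  r_C2 = 3/2 or 13/2
2. given r_C2 < 5/2: keep 3/2

3/2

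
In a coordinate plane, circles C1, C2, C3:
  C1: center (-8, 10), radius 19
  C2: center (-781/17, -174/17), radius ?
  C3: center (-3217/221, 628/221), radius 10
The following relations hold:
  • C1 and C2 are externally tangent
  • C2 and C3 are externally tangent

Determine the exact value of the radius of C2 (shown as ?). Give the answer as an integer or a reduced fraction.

24

1. [ext C1·C2]  r_C2² + 38r_C2 − 1488 = 0  ⇒  r_C2 = 24 (r>0 drops 1)
2. [ext C2·C3]  r_C2² + 20r_C2 − 1056 = 0  ⇒  r_C2 = 24 (r>0 drops 1)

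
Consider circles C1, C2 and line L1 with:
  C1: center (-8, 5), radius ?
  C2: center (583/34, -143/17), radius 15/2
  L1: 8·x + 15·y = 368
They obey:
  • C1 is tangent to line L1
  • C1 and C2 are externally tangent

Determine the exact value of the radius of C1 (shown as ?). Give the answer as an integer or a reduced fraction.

21

1. [C1‖L1]  r_C1² − 441 = 0  ⇒  r_C1 = 21 (r>0 drops 1)
2. [ext C1·C2]  r_C1² + 15r_C1 − 756 = 0  ⇒  r_C1 = 21 (r>0 drops 1)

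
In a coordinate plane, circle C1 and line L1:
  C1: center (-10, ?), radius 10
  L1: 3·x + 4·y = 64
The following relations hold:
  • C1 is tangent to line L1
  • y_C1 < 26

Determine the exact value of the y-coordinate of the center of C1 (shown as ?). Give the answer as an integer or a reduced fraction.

1. [C1‖L1]  y_C1² − 47y_C1 + 396 = 0  ⇒  y_C1 = 11 or 36
2. given y_C1 < 26: keep 11

11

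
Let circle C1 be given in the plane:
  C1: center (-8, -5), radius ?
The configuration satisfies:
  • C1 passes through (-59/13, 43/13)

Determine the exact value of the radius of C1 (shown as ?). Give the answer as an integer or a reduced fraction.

9

1. [C1∋P]  r_C1² − 81 = 0  ⇒  r_C1 = 9 (r>0 drops 1)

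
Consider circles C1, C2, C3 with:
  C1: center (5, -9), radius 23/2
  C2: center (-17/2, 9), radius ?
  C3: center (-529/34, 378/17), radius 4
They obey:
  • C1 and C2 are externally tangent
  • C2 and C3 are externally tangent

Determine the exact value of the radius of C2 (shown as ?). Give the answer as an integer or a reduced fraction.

11

1. [ext C1·C2]  r_C2² + 23r_C2 − 374 = 0  ⇒  r_C2 = 11 (r>0 drops 1)
2. [ext C2·C3]  r_C2² + 8r_C2 − 209 = 0  ⇒  r_C2 = 11 (r>0 drops 1)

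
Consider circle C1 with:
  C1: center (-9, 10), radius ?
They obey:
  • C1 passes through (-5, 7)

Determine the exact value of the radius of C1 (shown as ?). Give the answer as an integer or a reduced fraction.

5

1. [C1∋P]  r_C1² − 25 = 0  ⇒  r_C1 = 5 (r>0 drops 1)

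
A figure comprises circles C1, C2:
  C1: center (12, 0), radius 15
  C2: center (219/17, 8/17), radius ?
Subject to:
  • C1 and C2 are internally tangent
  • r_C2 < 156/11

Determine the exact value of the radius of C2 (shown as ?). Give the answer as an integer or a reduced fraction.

14

1. [int C1,C2]  r_C2² − 30r_C2 + 224 = 0  ⇒  r_C2 = 14 or 16
2. given r_C2 < 156/11: keep 14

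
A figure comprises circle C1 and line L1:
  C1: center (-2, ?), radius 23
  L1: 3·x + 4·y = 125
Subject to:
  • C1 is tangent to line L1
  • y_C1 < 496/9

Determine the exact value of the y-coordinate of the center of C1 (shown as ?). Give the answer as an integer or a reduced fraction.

4

1. [C1‖L1]  y_C1² − (131/2)y_C1 + 246 = 0  ⇒  y_C1 = 4 or 123/2
2. given y_C1 < 496/9: keep 4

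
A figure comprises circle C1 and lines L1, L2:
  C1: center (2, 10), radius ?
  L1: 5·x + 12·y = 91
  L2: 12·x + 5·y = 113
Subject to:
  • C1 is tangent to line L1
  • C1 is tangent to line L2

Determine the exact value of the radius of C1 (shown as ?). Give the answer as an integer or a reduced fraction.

3

1. [C1‖L1]  r_C1² − 9 = 0  ⇒  r_C1 = 3 (r>0 drops 1)
2. [C1‖L2]  r_C1² − 9 = 0  ⇒  r_C1 = 3 (r>0 drops 1)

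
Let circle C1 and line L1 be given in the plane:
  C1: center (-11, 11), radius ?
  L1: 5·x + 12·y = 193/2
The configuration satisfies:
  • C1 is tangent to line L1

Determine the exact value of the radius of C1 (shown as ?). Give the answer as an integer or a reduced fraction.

3/2

1. [C1‖L1]  r_C1² − 9/4 = 0  ⇒  r_C1 = 3/2 (r>0 drops 1)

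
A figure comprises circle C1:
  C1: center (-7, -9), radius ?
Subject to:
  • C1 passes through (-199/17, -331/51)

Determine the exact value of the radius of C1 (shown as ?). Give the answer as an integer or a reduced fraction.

1. [C1∋P]  r_C1² − 256/9 = 0  ⇒  r_C1 = 16/3 (r>0 drops 1)

16/3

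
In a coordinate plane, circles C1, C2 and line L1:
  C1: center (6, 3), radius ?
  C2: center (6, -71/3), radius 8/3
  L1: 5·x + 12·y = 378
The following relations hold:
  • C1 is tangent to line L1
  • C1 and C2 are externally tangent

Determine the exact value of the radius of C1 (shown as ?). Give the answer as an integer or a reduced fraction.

1. [C1‖L1]  r_C1² − 576 = 0  ⇒  r_C1 = 24 (r>0 drops 1)
2. [ext C1·C2]  r_C1² + (16/3)r_C1 − 704 = 0  ⇒  r_C1 = 24 (r>0 drops 1)

24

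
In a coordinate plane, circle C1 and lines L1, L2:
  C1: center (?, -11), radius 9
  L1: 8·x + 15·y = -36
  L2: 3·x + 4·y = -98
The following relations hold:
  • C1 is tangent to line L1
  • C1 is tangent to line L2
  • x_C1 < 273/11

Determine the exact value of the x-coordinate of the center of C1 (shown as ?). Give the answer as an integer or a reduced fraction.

-3

1. [C1‖L1]  x_C1² − (129/4)x_C1 − 423/4 = 0  ⇒  x_C1 = -3 or 141/4
2. [C1‖L2]  x_C1² + 36x_C1 + 99 = 0  ⇒  x_C1 = -33 or -3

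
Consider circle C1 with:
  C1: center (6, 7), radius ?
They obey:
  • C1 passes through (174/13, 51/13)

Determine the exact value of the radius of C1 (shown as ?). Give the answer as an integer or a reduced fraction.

1. [C1∋P]  r_C1² − 64 = 0  ⇒  r_C1 = 8 (r>0 drops 1)

8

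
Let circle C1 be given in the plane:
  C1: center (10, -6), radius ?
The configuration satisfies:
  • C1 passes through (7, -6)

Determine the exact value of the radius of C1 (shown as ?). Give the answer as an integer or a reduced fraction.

3

1. [C1∋P]  r_C1² − 9 = 0  ⇒  r_C1 = 3 (r>0 drops 1)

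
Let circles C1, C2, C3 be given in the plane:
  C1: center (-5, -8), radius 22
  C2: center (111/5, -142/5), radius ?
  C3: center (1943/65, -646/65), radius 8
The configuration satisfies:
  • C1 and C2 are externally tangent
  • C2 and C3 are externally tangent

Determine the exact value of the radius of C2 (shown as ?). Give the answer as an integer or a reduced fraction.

12

1. [ext C1·C2]  r_C2² + 44r_C2 − 672 = 0  ⇒  r_C2 = 12 (r>0 drops 1)
2. [ext C2·C3]  r_C2² + 16r_C2 − 336 = 0  ⇒  r_C2 = 12 (r>0 drops 1)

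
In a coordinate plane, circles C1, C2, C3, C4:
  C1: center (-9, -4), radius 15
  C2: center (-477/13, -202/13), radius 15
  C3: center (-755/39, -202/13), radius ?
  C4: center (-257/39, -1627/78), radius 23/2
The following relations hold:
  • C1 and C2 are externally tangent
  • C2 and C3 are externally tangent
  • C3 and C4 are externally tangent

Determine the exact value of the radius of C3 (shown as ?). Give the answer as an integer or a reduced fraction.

7/3

1. [ext C2·C3]  r_C3² + 30r_C3 − 679/9 = 0  ⇒  r_C3 = 7/3 (r>0 drops 1)
2. [ext C3·C4]  r_C3² + 23r_C3 − 532/9 = 0  ⇒  r_C3 = 7/3 (r>0 drops 1)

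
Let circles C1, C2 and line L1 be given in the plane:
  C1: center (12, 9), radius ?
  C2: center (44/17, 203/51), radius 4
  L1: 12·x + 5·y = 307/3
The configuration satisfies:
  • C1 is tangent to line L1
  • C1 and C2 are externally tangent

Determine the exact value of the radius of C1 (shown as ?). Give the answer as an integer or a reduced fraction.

1. [C1‖L1]  r_C1² − 400/9 = 0  ⇒  r_C1 = 20/3 (r>0 drops 1)
2. [ext C1·C2]  r_C1² + 8r_C1 − 880/9 = 0  ⇒  r_C1 = 20/3 (r>0 drops 1)

20/3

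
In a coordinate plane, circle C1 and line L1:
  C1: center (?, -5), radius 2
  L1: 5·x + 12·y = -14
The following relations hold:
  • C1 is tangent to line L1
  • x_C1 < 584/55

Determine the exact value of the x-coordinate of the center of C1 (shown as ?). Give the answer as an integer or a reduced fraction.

4

1. [C1‖L1]  x_C1² − (92/5)x_C1 + 288/5 = 0  ⇒  x_C1 = 4 or 72/5
2. given x_C1 < 584/55: keep 4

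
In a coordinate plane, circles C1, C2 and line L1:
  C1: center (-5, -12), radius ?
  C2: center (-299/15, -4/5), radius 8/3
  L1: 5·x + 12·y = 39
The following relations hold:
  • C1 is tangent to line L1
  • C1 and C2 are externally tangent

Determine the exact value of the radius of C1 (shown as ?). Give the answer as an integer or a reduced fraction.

16

1. [C1‖L1]  r_C1² − 256 = 0  ⇒  r_C1 = 16 (r>0 drops 1)
2. [ext C1·C2]  r_C1² + (16/3)r_C1 − 1024/3 = 0  ⇒  r_C1 = 16 (r>0 drops 1)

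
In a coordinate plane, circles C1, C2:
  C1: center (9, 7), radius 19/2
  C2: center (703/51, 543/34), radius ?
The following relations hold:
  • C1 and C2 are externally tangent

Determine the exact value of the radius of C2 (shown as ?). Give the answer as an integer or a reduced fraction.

2/3

1. [ext C1·C2]  r_C2² + 19r_C2 − 118/9 = 0  ⇒  r_C2 = 2/3 (r>0 drops 1)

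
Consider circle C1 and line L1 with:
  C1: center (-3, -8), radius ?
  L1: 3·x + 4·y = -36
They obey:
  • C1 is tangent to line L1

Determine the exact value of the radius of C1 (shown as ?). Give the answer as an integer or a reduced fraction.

1

1. [C1‖L1]  r_C1² − 1 = 0  ⇒  r_C1 = 1 (r>0 drops 1)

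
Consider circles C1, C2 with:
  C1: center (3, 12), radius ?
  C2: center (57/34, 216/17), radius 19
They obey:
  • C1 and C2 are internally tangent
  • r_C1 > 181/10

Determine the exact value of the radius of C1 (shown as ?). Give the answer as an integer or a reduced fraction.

41/2

1. [int C1,C2]  r_C1² − 38r_C1 + 1435/4 = 0  ⇒  r_C1 = 35/2 or 41/2
2. given r_C1 > 181/10: keep 41/2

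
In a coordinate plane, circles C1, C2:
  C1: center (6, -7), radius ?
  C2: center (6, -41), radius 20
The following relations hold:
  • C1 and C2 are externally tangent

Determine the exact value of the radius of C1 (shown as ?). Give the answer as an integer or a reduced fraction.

1. [ext C1·C2]  r_C1² + 40r_C1 − 756 = 0  ⇒  r_C1 = 14 (r>0 drops 1)

14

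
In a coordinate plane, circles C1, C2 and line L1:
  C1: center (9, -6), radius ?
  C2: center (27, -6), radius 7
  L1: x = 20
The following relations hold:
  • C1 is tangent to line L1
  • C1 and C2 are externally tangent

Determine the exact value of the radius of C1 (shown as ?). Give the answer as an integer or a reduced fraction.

11

1. [C1‖L1]  r_C1² − 121 = 0  ⇒  r_C1 = 11 (r>0 drops 1)
2. [ext C1·C2]  r_C1² + 14r_C1 − 275 = 0  ⇒  r_C1 = 11 (r>0 drops 1)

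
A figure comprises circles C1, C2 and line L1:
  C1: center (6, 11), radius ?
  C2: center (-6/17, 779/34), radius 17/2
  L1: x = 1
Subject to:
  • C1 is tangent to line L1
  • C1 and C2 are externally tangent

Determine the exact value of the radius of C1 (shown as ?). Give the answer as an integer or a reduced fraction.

5

1. [C1‖L1]  r_C1² − 25 = 0  ⇒  r_C1 = 5 (r>0 drops 1)
2. [ext C1·C2]  r_C1² + 17r_C1 − 110 = 0  ⇒  r_C1 = 5 (r>0 drops 1)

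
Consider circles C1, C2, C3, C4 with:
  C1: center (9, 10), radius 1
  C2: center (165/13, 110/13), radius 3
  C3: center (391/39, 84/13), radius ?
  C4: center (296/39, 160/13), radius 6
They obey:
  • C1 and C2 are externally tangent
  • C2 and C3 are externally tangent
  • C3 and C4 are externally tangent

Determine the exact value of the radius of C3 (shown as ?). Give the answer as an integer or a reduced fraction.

1/3

1. [ext C2·C3]  r_C3² + 6r_C3 − 19/9 = 0  ⇒  r_C3 = 1/3 (r>0 drops 1)
2. [ext C3·C4]  r_C3² + 12r_C3 − 37/9 = 0  ⇒  r_C3 = 1/3 (r>0 drops 1)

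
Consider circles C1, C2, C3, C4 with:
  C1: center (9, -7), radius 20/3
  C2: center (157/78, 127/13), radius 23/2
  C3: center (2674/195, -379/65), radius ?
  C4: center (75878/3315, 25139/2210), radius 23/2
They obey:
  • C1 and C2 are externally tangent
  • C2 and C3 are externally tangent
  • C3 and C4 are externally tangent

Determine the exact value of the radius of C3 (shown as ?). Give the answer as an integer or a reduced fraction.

8

1. [ext C2·C3]  r_C3² + 23r_C3 − 248 = 0  ⇒  r_C3 = 8 (r>0 drops 1)
2. [ext C3·C4]  r_C3² + 23r_C3 − 248 = 0  ⇒  r_C3 = 8 (r>0 drops 1)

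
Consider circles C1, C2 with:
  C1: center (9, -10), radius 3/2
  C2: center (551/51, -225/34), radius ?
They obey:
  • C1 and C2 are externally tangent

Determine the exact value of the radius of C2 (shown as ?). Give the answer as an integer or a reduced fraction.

1. [ext C1·C2]  r_C2² + 3r_C2 − 112/9 = 0  ⇒  r_C2 = 7/3 (r>0 drops 1)

7/3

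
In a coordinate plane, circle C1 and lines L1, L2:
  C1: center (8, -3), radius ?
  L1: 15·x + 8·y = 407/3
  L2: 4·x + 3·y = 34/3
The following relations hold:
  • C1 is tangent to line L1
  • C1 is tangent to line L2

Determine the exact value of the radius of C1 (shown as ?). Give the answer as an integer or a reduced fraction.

7/3

1. [C1‖L1]  r_C1² − 49/9 = 0  ⇒  r_C1 = 7/3 (r>0 drops 1)
2. [C1‖L2]  r_C1² − 49/9 = 0  ⇒  r_C1 = 7/3 (r>0 drops 1)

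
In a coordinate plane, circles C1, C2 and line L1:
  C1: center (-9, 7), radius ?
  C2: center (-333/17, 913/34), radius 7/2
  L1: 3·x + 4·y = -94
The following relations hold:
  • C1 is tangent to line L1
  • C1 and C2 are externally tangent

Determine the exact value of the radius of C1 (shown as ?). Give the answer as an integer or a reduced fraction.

19

1. [C1‖L1]  r_C1² − 361 = 0  ⇒  r_C1 = 19 (r>0 drops 1)
2. [ext C1·C2]  r_C1² + 7r_C1 − 494 = 0  ⇒  r_C1 = 19 (r>0 drops 1)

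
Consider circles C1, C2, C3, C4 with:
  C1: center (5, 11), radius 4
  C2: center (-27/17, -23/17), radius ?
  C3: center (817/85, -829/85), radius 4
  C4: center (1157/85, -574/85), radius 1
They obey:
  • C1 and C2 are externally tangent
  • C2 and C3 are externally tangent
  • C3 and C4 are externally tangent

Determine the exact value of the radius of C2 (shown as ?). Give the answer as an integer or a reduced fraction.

10

1. [ext C1·C2]  r_C2² + 8r_C2 − 180 = 0  ⇒  r_C2 = 10 (r>0 drops 1)
2. [ext C2·C3]  r_C2² + 8r_C2 − 180 = 0  ⇒  r_C2 = 10 (r>0 drops 1)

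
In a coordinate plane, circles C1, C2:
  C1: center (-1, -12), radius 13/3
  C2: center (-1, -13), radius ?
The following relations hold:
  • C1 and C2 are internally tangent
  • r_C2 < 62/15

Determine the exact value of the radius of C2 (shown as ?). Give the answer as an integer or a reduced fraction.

1. [int C1,C2]  r_C2² − (26/3)r_C2 + 160/9 = 0  ⇒  r_C2 = 10/3 or 16/3
2. given r_C2 < 62/15: keep 10/3

10/3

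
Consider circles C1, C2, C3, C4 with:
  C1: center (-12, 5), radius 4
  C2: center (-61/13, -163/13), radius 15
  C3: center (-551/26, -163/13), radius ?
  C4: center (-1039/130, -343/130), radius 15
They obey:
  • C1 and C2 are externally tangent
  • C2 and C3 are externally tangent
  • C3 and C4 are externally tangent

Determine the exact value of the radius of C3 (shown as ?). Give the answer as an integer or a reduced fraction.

3/2

1. [ext C2·C3]  r_C3² + 30r_C3 − 189/4 = 0  ⇒  r_C3 = 3/2 (r>0 drops 1)
2. [ext C3·C4]  r_C3² + 30r_C3 − 189/4 = 0  ⇒  r_C3 = 3/2 (r>0 drops 1)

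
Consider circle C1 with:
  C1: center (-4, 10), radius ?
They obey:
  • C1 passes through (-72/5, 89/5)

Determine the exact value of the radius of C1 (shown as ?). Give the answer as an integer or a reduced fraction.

13

1. [C1∋P]  r_C1² − 169 = 0  ⇒  r_C1 = 13 (r>0 drops 1)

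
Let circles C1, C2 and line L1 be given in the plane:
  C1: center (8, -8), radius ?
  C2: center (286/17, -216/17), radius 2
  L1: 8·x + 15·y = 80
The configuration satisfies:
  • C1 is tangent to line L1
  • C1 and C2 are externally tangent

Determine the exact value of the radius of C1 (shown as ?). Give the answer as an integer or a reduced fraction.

8

1. [C1‖L1]  r_C1² − 64 = 0  ⇒  r_C1 = 8 (r>0 drops 1)
2. [ext C1·C2]  r_C1² + 4r_C1 − 96 = 0  ⇒  r_C1 = 8 (r>0 drops 1)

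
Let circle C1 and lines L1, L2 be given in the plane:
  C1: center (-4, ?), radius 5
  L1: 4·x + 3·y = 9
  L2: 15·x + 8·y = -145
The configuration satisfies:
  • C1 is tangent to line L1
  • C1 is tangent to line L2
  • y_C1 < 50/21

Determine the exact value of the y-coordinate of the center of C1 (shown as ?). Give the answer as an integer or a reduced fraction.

0

1. [C1‖L1]  y_C1² − (50/3)y_C1 = 0  ⇒  y_C1 = 0 or 50/3
2. [C1‖L2]  y_C1² + (85/4)y_C1 = 0  ⇒  y_C1 = -85/4 or 0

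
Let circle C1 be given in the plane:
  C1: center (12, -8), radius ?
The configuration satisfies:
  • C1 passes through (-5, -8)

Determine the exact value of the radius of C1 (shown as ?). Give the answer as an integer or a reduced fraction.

1. [C1∋P]  r_C1² − 289 = 0  ⇒  r_C1 = 17 (r>0 drops 1)

17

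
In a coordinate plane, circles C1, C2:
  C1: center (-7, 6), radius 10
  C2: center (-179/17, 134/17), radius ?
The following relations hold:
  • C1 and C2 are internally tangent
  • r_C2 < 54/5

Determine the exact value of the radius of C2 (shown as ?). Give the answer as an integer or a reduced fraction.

6

1. [int C1,C2]  r_C2² − 20r_C2 + 84 = 0  ⇒  r_C2 = 6 or 14
2. given r_C2 < 54/5: keep 6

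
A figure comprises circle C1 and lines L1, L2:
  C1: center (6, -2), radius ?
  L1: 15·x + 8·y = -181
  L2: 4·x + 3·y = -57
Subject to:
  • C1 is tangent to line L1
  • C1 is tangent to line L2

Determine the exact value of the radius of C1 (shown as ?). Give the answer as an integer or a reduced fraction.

1. [C1‖L1]  r_C1² − 225 = 0  ⇒  r_C1 = 15 (r>0 drops 1)
2. [C1‖L2]  r_C1² − 225 = 0  ⇒  r_C1 = 15 (r>0 drops 1)

15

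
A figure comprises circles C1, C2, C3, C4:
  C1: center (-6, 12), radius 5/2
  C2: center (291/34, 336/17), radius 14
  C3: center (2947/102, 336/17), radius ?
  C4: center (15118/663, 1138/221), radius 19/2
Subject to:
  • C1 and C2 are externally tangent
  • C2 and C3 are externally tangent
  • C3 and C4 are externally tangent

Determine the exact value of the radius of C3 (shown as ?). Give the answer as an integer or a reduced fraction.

19/3

1. [ext C2·C3]  r_C3² + 28r_C3 − 1957/9 = 0  ⇒  r_C3 = 19/3 (r>0 drops 1)
2. [ext C3·C4]  r_C3² + 19r_C3 − 1444/9 = 0  ⇒  r_C3 = 19/3 (r>0 drops 1)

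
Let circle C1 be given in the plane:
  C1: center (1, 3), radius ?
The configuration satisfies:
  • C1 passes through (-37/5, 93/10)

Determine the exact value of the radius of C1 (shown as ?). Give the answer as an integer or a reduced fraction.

1. [C1∋P]  r_C1² − 441/4 = 0  ⇒  r_C1 = 21/2 (r>0 drops 1)

21/2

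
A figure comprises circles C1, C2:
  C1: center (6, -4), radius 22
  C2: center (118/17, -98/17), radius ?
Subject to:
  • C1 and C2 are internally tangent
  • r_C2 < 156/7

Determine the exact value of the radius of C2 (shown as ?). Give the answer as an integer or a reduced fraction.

20

1. [int C1,C2]  r_C2² − 44r_C2 + 480 = 0  ⇒  r_C2 = 20 or 24
2. given r_C2 < 156/7: keep 20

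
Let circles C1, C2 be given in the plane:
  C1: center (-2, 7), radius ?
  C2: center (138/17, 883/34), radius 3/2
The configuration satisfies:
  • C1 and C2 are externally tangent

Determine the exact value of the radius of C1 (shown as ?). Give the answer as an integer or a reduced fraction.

1. [ext C1·C2]  r_C1² + 3r_C1 − 460 = 0  ⇒  r_C1 = 20 (r>0 drops 1)

20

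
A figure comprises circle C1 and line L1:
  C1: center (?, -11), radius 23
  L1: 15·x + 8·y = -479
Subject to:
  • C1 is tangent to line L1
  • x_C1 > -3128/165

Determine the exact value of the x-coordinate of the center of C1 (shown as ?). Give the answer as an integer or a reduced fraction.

1. [C1‖L1]  x_C1² + (782/15)x_C1 = 0  ⇒  x_C1 = -782/15 or 0
2. given x_C1 > -3128/165: keep 0

0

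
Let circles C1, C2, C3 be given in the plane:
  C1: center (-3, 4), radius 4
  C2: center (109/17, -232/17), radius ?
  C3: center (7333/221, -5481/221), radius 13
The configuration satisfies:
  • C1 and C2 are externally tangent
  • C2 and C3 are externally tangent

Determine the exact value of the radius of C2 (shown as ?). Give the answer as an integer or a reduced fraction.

16

1. [ext C1·C2]  r_C2² + 8r_C2 − 384 = 0  ⇒  r_C2 = 16 (r>0 drops 1)
2. [ext C2·C3]  r_C2² + 26r_C2 − 672 = 0  ⇒  r_C2 = 16 (r>0 drops 1)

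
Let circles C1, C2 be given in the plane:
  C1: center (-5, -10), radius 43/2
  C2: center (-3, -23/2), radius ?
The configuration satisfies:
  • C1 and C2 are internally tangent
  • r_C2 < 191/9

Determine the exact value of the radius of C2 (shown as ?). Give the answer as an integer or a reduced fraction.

19

1. [int C1,C2]  r_C2² − 43r_C2 + 456 = 0  ⇒  r_C2 = 19 or 24
2. given r_C2 < 191/9: keep 19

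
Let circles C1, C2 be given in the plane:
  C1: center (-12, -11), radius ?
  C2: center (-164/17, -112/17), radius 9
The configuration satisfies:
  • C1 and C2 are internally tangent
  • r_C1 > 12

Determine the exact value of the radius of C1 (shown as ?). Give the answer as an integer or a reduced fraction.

14

1. [int C1,C2]  r_C1² − 18r_C1 + 56 = 0  ⇒  r_C1 = 4 or 14
2. given r_C1 > 12: keep 14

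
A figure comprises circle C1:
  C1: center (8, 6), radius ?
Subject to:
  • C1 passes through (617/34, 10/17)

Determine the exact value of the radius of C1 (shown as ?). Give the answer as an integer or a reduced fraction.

23/2

1. [C1∋P]  r_C1² − 529/4 = 0  ⇒  r_C1 = 23/2 (r>0 drops 1)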